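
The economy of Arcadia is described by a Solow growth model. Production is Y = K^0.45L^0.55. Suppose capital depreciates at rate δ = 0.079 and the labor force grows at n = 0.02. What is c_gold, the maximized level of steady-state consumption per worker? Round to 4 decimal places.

c_gold ≈ 1.8984

Capital per worker breaks even when investment replaces (n + δ)·k; here n + δ = 0.099.
At the golden rule the marginal product of capital equals n+δ: 0.45·k^(0.45−1) = 0.099. Solving, k_gold = (0.45/0.099)^(1/0.55) ≈ 15.6890.
y_gold = 15.6890^0.45 ≈ 3.4516.
c_gold = y_gold − (n+δ)·k_gold = 3.4516 − 0.099·15.6890 ≈ 1.8984.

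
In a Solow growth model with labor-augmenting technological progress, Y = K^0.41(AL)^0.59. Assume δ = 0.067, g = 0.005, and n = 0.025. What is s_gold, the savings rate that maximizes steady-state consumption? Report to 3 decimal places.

s_gold = 0.410

The effective depreciation rate is n + g + δ = 0.025 + 0.005 + 0.067 = 0.097.
At the golden rule MPK = n+g+δ, and in any Cobb-Douglas steady state s = (n+g+δ)·k/y = MPK·k/y = capital's share 0.41.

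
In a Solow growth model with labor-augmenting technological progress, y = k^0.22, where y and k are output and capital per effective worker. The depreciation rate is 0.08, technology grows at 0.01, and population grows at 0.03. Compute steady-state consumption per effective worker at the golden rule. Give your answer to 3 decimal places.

Break-even investment rate: n + g + δ = 0.03 + 0.01 + 0.08 = 0.12.
Golden rule sets MPK = n+g+δ: 0.22·k^(0.22−1) = 0.12, so k_gold = (0.22/0.12)^(1/0.78) ≈ 2.1751.
y_gold = 2.1751^0.22 ≈ 1.1864.
c_gold = y_gold − (n+g+δ)·k_gold = 1.1864 − 0.12·2.1751 ≈ 0.9254.

c_gold ≈ 0.925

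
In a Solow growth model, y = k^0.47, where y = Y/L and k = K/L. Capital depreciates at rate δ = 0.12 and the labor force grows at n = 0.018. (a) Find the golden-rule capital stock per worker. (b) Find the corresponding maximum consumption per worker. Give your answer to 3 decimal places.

(a) k_gold ≈ 10.097; (b) c_gold ≈ 1.571

Capital per worker breaks even when investment replaces (n + δ)·k; here n + δ = 0.138.
Setting f'(k) = n+δ gives 0.47·k^(0.47−1) = 0.138, hence k_gold = (0.47/0.138)^(1/0.53) ≈ 10.0969.
y_gold = 10.0969^0.47 ≈ 2.9646; c_gold = y_gold − 0.138·k_gold ≈ 1.5712.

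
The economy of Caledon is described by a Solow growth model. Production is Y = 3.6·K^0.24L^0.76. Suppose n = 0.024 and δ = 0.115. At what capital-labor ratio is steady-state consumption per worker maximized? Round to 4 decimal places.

k_gold ≈ 11.0682

Break-even investment rate: n + δ = 0.024 + 0.115 = 0.139.
Golden rule sets MPK = n+δ: 0.24·3.6·k^(0.24−1) = 0.139, so k_gold = (0.24·3.6/0.139)^(1/0.76) ≈ 11.0682.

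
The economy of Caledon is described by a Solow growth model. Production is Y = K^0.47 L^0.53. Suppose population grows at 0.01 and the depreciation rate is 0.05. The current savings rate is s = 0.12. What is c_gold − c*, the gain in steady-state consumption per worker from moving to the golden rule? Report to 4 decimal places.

Δc ≈ 1.6615

n + δ = 0.01 + 0.05 = 0.06.
Current steady state (s = 0.12): k* = (0.12/0.06)^(1/0.53) ≈ 3.6981, y* = 3.6981^0.47 ≈ 1.8491, c* = (1−0.12)·1.8491 ≈ 1.6272.
Maximizing c = f(k) − (n+δ)·k gives f'(k) = n+δ, i.e. 0.47·k^(0.47−1) = 0.06, so k_gold = (0.47/0.06)^(1/0.53) ≈ 48.6062.
y_gold = 48.6062^0.47 ≈ 6.2050, c_gold = y_gold − 0.06·k_gold ≈ 3.2887.
Gain: Δc = 3.2887 − 1.6272 ≈ 1.6615.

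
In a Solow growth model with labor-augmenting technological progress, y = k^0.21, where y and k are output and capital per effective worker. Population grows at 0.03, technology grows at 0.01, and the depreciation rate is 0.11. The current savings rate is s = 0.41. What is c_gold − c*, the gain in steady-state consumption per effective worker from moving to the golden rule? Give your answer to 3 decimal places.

Break-even investment rate: n + g + δ = 0.03 + 0.01 + 0.11 = 0.15.
Current steady state (s = 0.41): k* = (0.41/0.15)^(1/0.79) ≈ 3.5709, y* = 3.5709^0.21 ≈ 1.3064, c* = (1−0.41)·1.3064 ≈ 0.7708.
At the golden rule the marginal product of capital equals n+g+δ: 0.21·k^(0.21−1) = 0.15. Solving, k_gold = (0.21/0.15)^(1/0.79) ≈ 1.5310.
y_gold = 1.5310^0.21 ≈ 1.0936, c_gold = y_gold − 0.15·k_gold ≈ 0.8639.
Gain: Δc = 0.8639 − 0.7708 ≈ 0.0931.

Δc ≈ 0.093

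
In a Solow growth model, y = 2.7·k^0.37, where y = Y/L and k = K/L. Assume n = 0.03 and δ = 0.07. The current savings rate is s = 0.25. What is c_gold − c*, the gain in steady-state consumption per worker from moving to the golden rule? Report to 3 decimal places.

Break-even investment rate: n + δ = 0.03 + 0.07 = 0.1.
Current steady state (s = 0.25): k* = (0.25·2.7/0.1)^(1/0.63) ≈ 20.7184, y* = 2.7·20.7184^0.37 ≈ 8.2873, c* = (1−0.25)·8.2873 ≈ 6.2155.
Setting f'(k) = n+δ gives 0.37·2.7·k^(0.37−1) = 0.1, hence k_gold = (0.37·2.7/0.1)^(1/0.63) ≈ 38.6022.
y_gold = 2.7·38.6022^0.37 ≈ 10.4330, c_gold = y_gold − 0.1·k_gold ≈ 6.5728.
Gain: Δc = 6.5728 − 6.2155 ≈ 0.3573.

Δc ≈ 0.357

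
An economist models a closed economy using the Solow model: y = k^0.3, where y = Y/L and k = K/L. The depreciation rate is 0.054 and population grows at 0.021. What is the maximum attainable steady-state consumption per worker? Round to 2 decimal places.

Break-even investment rate: n + δ = 0.021 + 0.054 = 0.075.
Setting f'(k) = n+δ gives 0.3·k^(0.3−1) = 0.075, hence k_gold = (0.3/0.075)^(1/0.7) ≈ 7.2458.
y_gold = 7.2458^0.3 ≈ 1.8114.
c_gold = y_gold − (n+δ)·k_gold = 1.8114 − 0.075·7.2458 ≈ 1.2680.

c_gold ≈ 1.27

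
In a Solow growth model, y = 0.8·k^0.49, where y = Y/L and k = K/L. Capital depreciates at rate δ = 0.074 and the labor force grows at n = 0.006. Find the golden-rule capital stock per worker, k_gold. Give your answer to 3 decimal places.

k_gold ≈ 22.559

n + δ = 0.006 + 0.074 = 0.08.
At the golden rule the marginal product of capital equals n+δ: 0.49·0.8·k^(0.49−1) = 0.08. Solving, k_gold = (0.49·0.8/0.08)^(1/0.51) ≈ 22.5593.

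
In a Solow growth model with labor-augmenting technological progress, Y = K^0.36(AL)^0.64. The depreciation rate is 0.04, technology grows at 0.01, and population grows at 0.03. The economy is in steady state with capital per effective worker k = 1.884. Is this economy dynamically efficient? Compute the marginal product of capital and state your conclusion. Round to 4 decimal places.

dynamically efficient; MPK ≈ 0.2400

Capital per effective worker breaks even when investment replaces (n + g + δ)·k; here n + g + δ = 0.08.
MPK = 0.36·k^(0.36−1) = 0.36·1.884^(-0.64) ≈ 0.2400.
MPK > 0.08, so the economy is dynamically efficient (under-saving).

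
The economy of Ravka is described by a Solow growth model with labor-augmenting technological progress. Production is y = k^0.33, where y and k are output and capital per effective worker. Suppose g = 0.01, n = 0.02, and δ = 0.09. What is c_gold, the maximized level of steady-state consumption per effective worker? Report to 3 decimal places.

c_gold ≈ 1.103

n + g + δ = 0.02 + 0.01 + 0.09 = 0.12.
At the golden rule the marginal product of capital equals n+g+δ: 0.33·k^(0.33−1) = 0.12. Solving, k_gold = (0.33/0.12)^(1/0.67) ≈ 4.5261.
y_gold = 4.5261^0.33 ≈ 1.6458.
c_gold = y_gold − (n+g+δ)·k_gold = 1.6458 − 0.12·4.5261 ≈ 1.1027.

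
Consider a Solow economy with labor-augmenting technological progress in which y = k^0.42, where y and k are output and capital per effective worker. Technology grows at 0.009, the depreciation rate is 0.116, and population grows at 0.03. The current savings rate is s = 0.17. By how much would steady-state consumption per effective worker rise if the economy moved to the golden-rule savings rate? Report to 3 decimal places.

Δc ≈ 0.306

Capital per effective worker breaks even when investment replaces (n + g + δ)·k; here n + g + δ = 0.155.
Current steady state (s = 0.17): k* = (0.17/0.155)^(1/0.58) ≈ 1.1726, y* = 1.1726^0.42 ≈ 1.0692, c* = (1−0.17)·1.0692 ≈ 0.8874.
Setting f'(k) = n+g+δ gives 0.42·k^(0.42−1) = 0.155, hence k_gold = (0.42/0.155)^(1/0.58) ≈ 5.5771.
y_gold = 5.5771^0.42 ≈ 2.0582, c_gold = y_gold − 0.155·k_gold ≈ 1.1938.
Gain: Δc = 1.1938 − 0.8874 ≈ 0.3063.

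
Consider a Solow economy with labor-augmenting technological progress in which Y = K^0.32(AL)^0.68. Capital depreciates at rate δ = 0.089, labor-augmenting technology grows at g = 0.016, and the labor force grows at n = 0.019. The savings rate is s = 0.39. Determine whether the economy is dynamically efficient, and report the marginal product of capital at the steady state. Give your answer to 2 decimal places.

dynamically inefficient; MPK ≈ 0.10

Capital per effective worker breaks even when investment replaces (n + g + δ)·k; here n + g + δ = 0.124.
Steady-state k*: s·k^0.32 = 0.124·k gives k* = (0.39/0.124)^(1/0.68) ≈ 5.3930.
MPK = 0.32·5.3930^(-0.68) ≈ 0.1017.
MPK < n+g+δ = 0.124, so the economy is dynamically inefficient (over-saving).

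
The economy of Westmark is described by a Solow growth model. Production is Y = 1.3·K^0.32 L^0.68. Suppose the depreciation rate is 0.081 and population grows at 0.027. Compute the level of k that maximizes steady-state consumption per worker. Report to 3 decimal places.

k_gold ≈ 7.266

n + δ = 0.027 + 0.081 = 0.108.
Setting f'(k) = n+δ gives 0.32·1.3·k^(0.32−1) = 0.108, hence k_gold = (0.32·1.3/0.108)^(1/0.68) ≈ 7.2657.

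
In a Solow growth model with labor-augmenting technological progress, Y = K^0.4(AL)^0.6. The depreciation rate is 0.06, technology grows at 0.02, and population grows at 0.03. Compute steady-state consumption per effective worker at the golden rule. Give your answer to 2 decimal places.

The effective depreciation rate is n + g + δ = 0.03 + 0.02 + 0.06 = 0.11.
Golden rule sets MPK = n+g+δ: 0.4·k^(0.4−1) = 0.11, so k_gold = (0.4/0.11)^(1/0.6) ≈ 8.5990.
y_gold = 8.5990^0.4 ≈ 2.3647.
c_gold = y_gold − (n+g+δ)·k_gold = 2.3647 − 0.11·8.5990 ≈ 1.4188.

c_gold ≈ 1.42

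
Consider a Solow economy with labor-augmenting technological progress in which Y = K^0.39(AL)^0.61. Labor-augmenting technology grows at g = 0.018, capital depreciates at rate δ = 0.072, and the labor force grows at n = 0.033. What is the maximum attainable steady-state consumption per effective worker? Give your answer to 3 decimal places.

c_gold ≈ 1.276

n + g + δ = 0.033 + 0.018 + 0.072 = 0.123.
Setting f'(k) = n+g+δ gives 0.39·k^(0.39−1) = 0.123, hence k_gold = (0.39/0.123)^(1/0.61) ≈ 6.6309.
y_gold = 6.6309^0.39 ≈ 2.0913.
c_gold = y_gold − (n+g+δ)·k_gold = 2.0913 − 0.123·6.6309 ≈ 1.2757.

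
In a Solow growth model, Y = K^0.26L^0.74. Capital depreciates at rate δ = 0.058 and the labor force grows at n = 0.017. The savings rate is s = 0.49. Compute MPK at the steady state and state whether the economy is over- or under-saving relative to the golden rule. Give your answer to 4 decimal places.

Break-even investment rate: n + δ = 0.017 + 0.058 = 0.075.
Steady-state k*: s·k^0.26 = 0.075·k gives k* = (0.49/0.075)^(1/0.74) ≈ 12.6338.
MPK = 0.26·12.6338^(-0.74) ≈ 0.0398.
MPK < n+δ = 0.075, so the economy is dynamically inefficient (over-saving).

over-saving; MPK ≈ 0.0398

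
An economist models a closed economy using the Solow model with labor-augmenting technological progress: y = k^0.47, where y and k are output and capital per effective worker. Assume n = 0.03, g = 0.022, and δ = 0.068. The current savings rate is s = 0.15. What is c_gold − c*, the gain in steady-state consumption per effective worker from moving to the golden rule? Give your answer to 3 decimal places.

Break-even investment rate: n + g + δ = 0.03 + 0.022 + 0.068 = 0.12.
Current steady state (s = 0.15): k* = (0.15/0.12)^(1/0.53) ≈ 1.5235, y* = 1.5235^0.47 ≈ 1.2188, c* = (1−0.15)·1.2188 ≈ 1.0360.
At the golden rule the marginal product of capital equals n+g+δ: 0.47·k^(0.47−1) = 0.12. Solving, k_gold = (0.47/0.12)^(1/0.53) ≈ 13.1435.
y_gold = 13.1435^0.47 ≈ 3.3558, c_gold = y_gold − 0.12·k_gold ≈ 1.7786.
Gain: Δc = 1.7786 − 1.0360 ≈ 0.7426.

Δc ≈ 0.743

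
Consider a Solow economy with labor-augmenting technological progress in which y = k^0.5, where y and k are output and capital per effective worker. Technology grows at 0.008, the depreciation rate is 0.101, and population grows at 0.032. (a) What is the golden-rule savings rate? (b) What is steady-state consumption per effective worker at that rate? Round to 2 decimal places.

Break-even investment rate: n + g + δ = 0.032 + 0.008 + 0.101 = 0.141.
For Cobb-Douglas, s_gold equals capital's share: s_gold = 0.5.
Maximizing c = f(k) − (n+g+δ)·k gives f'(k) = n+g+δ, i.e. 0.5·k^(0.5−1) = 0.141, so k_gold = (0.5/0.141)^(1/0.5) ≈ 12.5748.
y_gold = 12.5748^0.5 ≈ 3.5461; c_gold = (1−0.5)·y_gold ≈ 1.7730.

(a) s_gold = 0.50; (b) c_gold ≈ 1.77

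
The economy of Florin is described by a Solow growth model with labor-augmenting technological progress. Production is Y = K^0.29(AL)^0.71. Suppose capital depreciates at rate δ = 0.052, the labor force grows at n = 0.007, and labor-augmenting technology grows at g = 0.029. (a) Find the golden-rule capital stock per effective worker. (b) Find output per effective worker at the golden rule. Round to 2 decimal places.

(a) k_gold ≈ 5.36; (b) y_gold ≈ 1.63

Capital per effective worker breaks even when investment replaces (n + g + δ)·k; here n + g + δ = 0.088.
Setting f'(k) = n+g+δ gives 0.29·k^(0.29−1) = 0.088, hence k_gold = (0.29/0.088)^(1/0.71) ≈ 5.3636.
y_gold = 5.3636^0.29 ≈ 1.6276.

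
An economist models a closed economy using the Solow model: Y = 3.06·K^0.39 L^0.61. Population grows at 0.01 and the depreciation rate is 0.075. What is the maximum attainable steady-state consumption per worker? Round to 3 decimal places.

Break-even investment rate: n + δ = 0.01 + 0.075 = 0.085.
Maximizing c = f(k) − (n+δ)·k gives f'(k) = n+δ, i.e. 0.39·3.06·k^(0.39−1) = 0.085, so k_gold = (0.39·3.06/0.085)^(1/0.61) ≈ 76.0203.
y_gold = 3.06·76.0203^0.39 ≈ 16.5685.
c_gold = y_gold − (n+δ)·k_gold = 16.5685 − 0.085·76.0203 ≈ 10.1068.

c_gold ≈ 10.107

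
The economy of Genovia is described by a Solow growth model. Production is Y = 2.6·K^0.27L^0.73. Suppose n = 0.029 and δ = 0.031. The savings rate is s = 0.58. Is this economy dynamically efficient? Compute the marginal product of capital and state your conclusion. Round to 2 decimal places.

dynamically inefficient; MPK ≈ 0.03

n + δ = 0.029 + 0.031 = 0.06.
Steady-state k*: s·A·k^0.27 = 0.06·k gives k* = (0.58·2.6/0.06)^(1/0.73) ≈ 82.8230.
MPK = 0.27·2.6·82.8230^(-0.73) ≈ 0.0279.
MPK < n+δ = 0.06, so the economy is dynamically inefficient (over-saving).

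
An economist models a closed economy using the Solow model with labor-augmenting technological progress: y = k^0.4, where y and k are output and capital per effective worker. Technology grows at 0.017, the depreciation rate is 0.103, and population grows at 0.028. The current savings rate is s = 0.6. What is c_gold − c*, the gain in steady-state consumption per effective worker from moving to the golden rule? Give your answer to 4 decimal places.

Δc ≈ 0.1472

The effective depreciation rate is n + g + δ = 0.028 + 0.017 + 0.103 = 0.148.
Current steady state (s = 0.6): k* = (0.6/0.148)^(1/0.6) ≈ 10.3074, y* = 10.3074^0.4 ≈ 2.5425, c* = (1−0.6)·2.5425 ≈ 1.0170.
Golden rule sets MPK = n+g+δ: 0.4·k^(0.4−1) = 0.148, so k_gold = (0.4/0.148)^(1/0.6) ≈ 5.2440.
y_gold = 5.2440^0.4 ≈ 1.9403, c_gold = y_gold − 0.148·k_gold ≈ 1.1642.
Gain: Δc = 1.1642 − 1.0170 ≈ 0.1472.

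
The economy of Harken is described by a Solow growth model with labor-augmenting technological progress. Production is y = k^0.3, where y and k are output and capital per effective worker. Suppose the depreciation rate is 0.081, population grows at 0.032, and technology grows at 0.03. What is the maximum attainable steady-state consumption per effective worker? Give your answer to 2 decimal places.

Break-even investment rate: n + g + δ = 0.032 + 0.03 + 0.081 = 0.143.
At the golden rule the marginal product of capital equals n+g+δ: 0.3·k^(0.3−1) = 0.143. Solving, k_gold = (0.3/0.143)^(1/0.7) ≈ 2.8820.
y_gold = 2.8820^0.3 ≈ 1.3738.
c_gold = y_gold − (n+g+δ)·k_gold = 1.3738 − 0.143·2.8820 ≈ 0.9616.

c_gold ≈ 0.96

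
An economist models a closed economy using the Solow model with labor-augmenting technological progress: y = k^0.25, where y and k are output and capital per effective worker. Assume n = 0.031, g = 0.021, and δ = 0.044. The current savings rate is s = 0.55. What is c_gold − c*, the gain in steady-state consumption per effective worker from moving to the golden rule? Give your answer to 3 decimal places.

Capital per effective worker breaks even when investment replaces (n + g + δ)·k; here n + g + δ = 0.096.
Current steady state (s = 0.55): k* = (0.55/0.096)^(1/0.75) ≈ 10.2515, y* = 10.2515^0.25 ≈ 1.7894, c* = (1−0.55)·1.7894 ≈ 0.8052.
Golden rule sets MPK = n+g+δ: 0.25·k^(0.25−1) = 0.096, so k_gold = (0.25/0.096)^(1/0.75) ≈ 3.5828.
y_gold = 3.5828^0.25 ≈ 1.3758, c_gold = y_gold − 0.096·k_gold ≈ 1.0319.
Gain: Δc = 1.0319 − 0.8052 ≈ 0.2266.

Δc ≈ 0.227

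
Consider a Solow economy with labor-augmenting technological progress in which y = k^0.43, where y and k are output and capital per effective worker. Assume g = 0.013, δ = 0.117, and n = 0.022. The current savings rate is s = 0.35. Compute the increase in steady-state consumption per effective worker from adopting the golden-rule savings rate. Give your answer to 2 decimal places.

Δc ≈ 0.03

Capital per effective worker breaks even when investment replaces (n + g + δ)·k; here n + g + δ = 0.152.
Current steady state (s = 0.35): k* = (0.35/0.152)^(1/0.57) ≈ 4.3200, y* = 4.3200^0.43 ≈ 1.8761, c* = (1−0.35)·1.8761 ≈ 1.2195.
Golden rule sets MPK = n+g+δ: 0.43·k^(0.43−1) = 0.152, so k_gold = (0.43/0.152)^(1/0.57) ≈ 6.1990.
y_gold = 6.1990^0.43 ≈ 2.1913, c_gold = y_gold − 0.152·k_gold ≈ 1.2490.
Gain: Δc = 1.2490 − 1.2195 ≈ 0.0296.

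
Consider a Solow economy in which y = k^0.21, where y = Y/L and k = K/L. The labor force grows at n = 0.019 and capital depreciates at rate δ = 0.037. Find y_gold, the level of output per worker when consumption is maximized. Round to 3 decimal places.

Capital per worker breaks even when investment replaces (n + δ)·k; here n + δ = 0.056.
Setting f'(k) = n+δ gives 0.21·k^(0.21−1) = 0.056, hence k_gold = (0.21/0.056)^(1/0.79) ≈ 5.3287.
Output: y_gold = k_gold^0.21 = 5.3287^0.21 ≈ 1.4210.

y_gold ≈ 1.421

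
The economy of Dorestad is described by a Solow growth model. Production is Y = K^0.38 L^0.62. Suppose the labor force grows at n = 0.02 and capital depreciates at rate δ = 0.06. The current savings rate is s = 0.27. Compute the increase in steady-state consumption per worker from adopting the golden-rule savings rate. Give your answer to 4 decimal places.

Δc ≈ 0.0726

Capital per worker breaks even when investment replaces (n + δ)·k; here n + δ = 0.08.
Current steady state (s = 0.27): k* = (0.27/0.08)^(1/0.62) ≈ 7.1130, y* = 7.1130^0.38 ≈ 2.1076, c* = (1−0.27)·2.1076 ≈ 1.5385.
At the golden rule the marginal product of capital equals n+δ: 0.38·k^(0.38−1) = 0.08. Solving, k_gold = (0.38/0.08)^(1/0.62) ≈ 12.3436.
y_gold = 12.3436^0.38 ≈ 2.5986, c_gold = y_gold − 0.08·k_gold ≈ 1.6112.
Gain: Δc = 1.6112 − 1.5385 ≈ 0.0726.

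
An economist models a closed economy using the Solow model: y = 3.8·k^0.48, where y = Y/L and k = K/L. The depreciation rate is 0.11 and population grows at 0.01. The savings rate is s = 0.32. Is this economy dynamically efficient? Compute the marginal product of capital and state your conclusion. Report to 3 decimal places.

dynamically efficient; MPK ≈ 0.180

Capital per worker breaks even when investment replaces (n + δ)·k; here n + δ = 0.12.
Steady-state k*: s·A·k^0.48 = 0.12·k gives k* = (0.32·3.8/0.12)^(1/0.52) ≈ 85.9289.
MPK = 0.48·3.8·85.9289^(-0.52) ≈ 0.1800.
MPK > n+δ = 0.12, so the economy is dynamically efficient (under-saving).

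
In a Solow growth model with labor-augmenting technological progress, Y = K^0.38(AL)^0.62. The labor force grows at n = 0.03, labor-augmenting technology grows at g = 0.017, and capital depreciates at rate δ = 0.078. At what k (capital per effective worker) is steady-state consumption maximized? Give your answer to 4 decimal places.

Break-even investment rate: n + g + δ = 0.03 + 0.017 + 0.078 = 0.125.
At the golden rule the marginal product of capital equals n+g+δ: 0.38·k^(0.38−1) = 0.125. Solving, k_gold = (0.38/0.125)^(1/0.62) ≈ 6.0094.

k_gold ≈ 6.0094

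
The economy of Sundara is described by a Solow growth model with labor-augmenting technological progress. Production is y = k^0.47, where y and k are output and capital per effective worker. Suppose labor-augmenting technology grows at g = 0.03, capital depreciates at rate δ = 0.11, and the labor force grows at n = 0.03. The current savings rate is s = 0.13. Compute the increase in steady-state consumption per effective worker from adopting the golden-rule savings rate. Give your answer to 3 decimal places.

The effective depreciation rate is n + g + δ = 0.03 + 0.03 + 0.11 = 0.17.
Current steady state (s = 0.13): k* = (0.13/0.17)^(1/0.53) ≈ 0.6028, y* = 0.6028^0.47 ≈ 0.7883, c* = (1−0.13)·0.7883 ≈ 0.6858.
At the golden rule the marginal product of capital equals n+g+δ: 0.47·k^(0.47−1) = 0.17. Solving, k_gold = (0.47/0.17)^(1/0.53) ≈ 6.8124.
y_gold = 6.8124^0.47 ≈ 2.4641, c_gold = y_gold − 0.17·k_gold ≈ 1.3060.
Gain: Δc = 1.3060 − 0.6858 ≈ 0.6201.

Δc ≈ 0.620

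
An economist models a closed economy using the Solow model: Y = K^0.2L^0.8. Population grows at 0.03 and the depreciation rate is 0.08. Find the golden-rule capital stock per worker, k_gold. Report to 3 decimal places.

The effective depreciation rate is n + δ = 0.03 + 0.08 = 0.11.
Setting f'(k) = n+δ gives 0.2·k^(0.2−1) = 0.11, hence k_gold = (0.2/0.11)^(1/0.8) ≈ 2.1113.

k_gold ≈ 2.111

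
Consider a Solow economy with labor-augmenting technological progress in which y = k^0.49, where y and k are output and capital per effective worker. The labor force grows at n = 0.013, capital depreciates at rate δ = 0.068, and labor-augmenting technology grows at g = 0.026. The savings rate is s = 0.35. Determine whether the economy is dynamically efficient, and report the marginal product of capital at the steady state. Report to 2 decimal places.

The effective depreciation rate is n + g + δ = 0.013 + 0.026 + 0.068 = 0.107.
Steady-state k*: s·k^0.49 = 0.107·k gives k* = (0.35/0.107)^(1/0.51) ≈ 10.2137.
MPK = 0.49·10.2137^(-0.51) ≈ 0.1498.
MPK > n+g+δ = 0.107, so the economy is dynamically efficient (under-saving).

dynamically efficient; MPK ≈ 0.15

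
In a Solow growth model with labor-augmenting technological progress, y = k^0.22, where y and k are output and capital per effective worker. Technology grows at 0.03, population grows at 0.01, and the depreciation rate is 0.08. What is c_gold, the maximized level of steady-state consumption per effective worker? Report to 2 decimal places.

Break-even investment rate: n + g + δ = 0.01 + 0.03 + 0.08 = 0.12.
Golden rule sets MPK = n+g+δ: 0.22·k^(0.22−1) = 0.12, so k_gold = (0.22/0.12)^(1/0.78) ≈ 2.1751.
y_gold = 2.1751^0.22 ≈ 1.1864.
c_gold = y_gold − (n+g+δ)·k_gold = 1.1864 − 0.12·2.1751 ≈ 0.9254.

c_gold ≈ 0.93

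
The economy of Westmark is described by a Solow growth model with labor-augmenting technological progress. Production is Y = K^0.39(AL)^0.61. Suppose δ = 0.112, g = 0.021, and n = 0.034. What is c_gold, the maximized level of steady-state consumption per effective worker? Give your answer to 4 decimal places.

Capital per effective worker breaks even when investment replaces (n + g + δ)·k; here n + g + δ = 0.167.
At the golden rule the marginal product of capital equals n+g+δ: 0.39·k^(0.39−1) = 0.167. Solving, k_gold = (0.39/0.167)^(1/0.61) ≈ 4.0165.
y_gold = 4.0165^0.39 ≈ 1.7199.
c_gold = y_gold − (n+g+δ)·k_gold = 1.7199 − 0.167·4.0165 ≈ 1.0491.

c_gold ≈ 1.0491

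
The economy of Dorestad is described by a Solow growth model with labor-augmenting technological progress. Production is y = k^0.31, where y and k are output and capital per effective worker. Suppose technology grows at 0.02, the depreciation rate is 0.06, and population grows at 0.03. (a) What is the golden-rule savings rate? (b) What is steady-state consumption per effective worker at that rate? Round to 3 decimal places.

Break-even investment rate: n + g + δ = 0.03 + 0.02 + 0.06 = 0.11.
For Cobb-Douglas, s_gold equals capital's share: s_gold = 0.31.
At the golden rule the marginal product of capital equals n+g+δ: 0.31·k^(0.31−1) = 0.11. Solving, k_gold = (0.31/0.11)^(1/0.69) ≈ 4.4888.
y_gold = 4.4888^0.31 ≈ 1.5928; c_gold = (1−0.31)·y_gold ≈ 1.0990.

(a) s_gold = 0.310; (b) c_gold ≈ 1.099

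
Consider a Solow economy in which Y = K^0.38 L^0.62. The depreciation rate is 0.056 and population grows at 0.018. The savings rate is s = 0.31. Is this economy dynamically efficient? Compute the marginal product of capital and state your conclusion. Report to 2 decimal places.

dynamically efficient; MPK ≈ 0.09

n + δ = 0.018 + 0.056 = 0.074.
Steady-state k*: s·k^0.38 = 0.074·k gives k* = (0.31/0.074)^(1/0.62) ≈ 10.0794.
MPK = 0.38·10.0794^(-0.62) ≈ 0.0907.
MPK > n+δ = 0.074, so the economy is dynamically efficient (under-saving).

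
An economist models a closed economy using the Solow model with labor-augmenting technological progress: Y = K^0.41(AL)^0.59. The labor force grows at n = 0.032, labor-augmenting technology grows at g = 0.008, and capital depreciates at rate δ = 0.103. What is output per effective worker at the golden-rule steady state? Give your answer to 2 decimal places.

y_gold ≈ 2.08

The effective depreciation rate is n + g + δ = 0.032 + 0.008 + 0.103 = 0.143.
At the golden rule the marginal product of capital equals n+g+δ: 0.41·k^(0.41−1) = 0.143. Solving, k_gold = (0.41/0.143)^(1/0.59) ≈ 5.9612.
Output: y_gold = k_gold^0.41 = 5.9612^0.41 ≈ 2.0792.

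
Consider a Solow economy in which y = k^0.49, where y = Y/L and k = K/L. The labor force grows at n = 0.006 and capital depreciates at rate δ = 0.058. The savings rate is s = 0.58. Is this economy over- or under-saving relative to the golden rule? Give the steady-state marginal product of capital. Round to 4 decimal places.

over-saving; MPK ≈ 0.0541

Break-even investment rate: n + δ = 0.006 + 0.058 = 0.064.
Steady-state k*: s·k^0.49 = 0.064·k gives k* = (0.58/0.064)^(1/0.51) ≈ 75.3281.
MPK = 0.49·75.3281^(-0.51) ≈ 0.0541.
MPK < n+δ = 0.064, so the economy is dynamically inefficient (over-saving).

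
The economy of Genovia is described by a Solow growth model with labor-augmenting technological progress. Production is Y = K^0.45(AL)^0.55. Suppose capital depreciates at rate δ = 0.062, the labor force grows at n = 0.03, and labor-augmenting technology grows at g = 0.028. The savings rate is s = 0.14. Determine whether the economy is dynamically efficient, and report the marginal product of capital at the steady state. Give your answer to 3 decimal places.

n + g + δ = 0.03 + 0.028 + 0.062 = 0.12.
Steady-state k*: s·k^0.45 = 0.12·k gives k* = (0.14/0.12)^(1/0.55) ≈ 1.3235.
MPK = 0.45·1.3235^(-0.55) ≈ 0.3857.
MPK > n+g+δ = 0.12, so the economy is dynamically efficient (under-saving).

dynamically efficient; MPK ≈ 0.386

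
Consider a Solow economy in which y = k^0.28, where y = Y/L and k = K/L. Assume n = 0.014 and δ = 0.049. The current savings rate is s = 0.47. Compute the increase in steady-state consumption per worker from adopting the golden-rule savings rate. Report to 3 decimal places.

Δc ≈ 0.128

The effective depreciation rate is n + δ = 0.014 + 0.049 = 0.063.
Current steady state (s = 0.47): k* = (0.47/0.063)^(1/0.72) ≈ 16.2991, y* = 16.2991^0.28 ≈ 2.1848, c* = (1−0.47)·2.1848 ≈ 1.1579.
At the golden rule the marginal product of capital equals n+δ: 0.28·k^(0.28−1) = 0.063. Solving, k_gold = (0.28/0.063)^(1/0.72) ≈ 7.9386.
y_gold = 7.9386^0.28 ≈ 1.7862, c_gold = y_gold − 0.063·k_gold ≈ 1.2861.
Gain: Δc = 1.2861 − 1.1579 ≈ 0.1281.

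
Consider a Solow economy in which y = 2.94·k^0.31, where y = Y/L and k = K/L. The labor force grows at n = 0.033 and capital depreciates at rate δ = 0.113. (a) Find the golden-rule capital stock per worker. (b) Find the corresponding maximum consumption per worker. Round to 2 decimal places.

(a) k_gold ≈ 14.21; (b) c_gold ≈ 4.62

The effective depreciation rate is n + δ = 0.033 + 0.113 = 0.146.
At the golden rule the marginal product of capital equals n+δ: 0.31·2.94·k^(0.31−1) = 0.146. Solving, k_gold = (0.31·2.94/0.146)^(1/0.69) ≈ 14.2131.
y_gold = 2.94·14.2131^0.31 ≈ 6.6939; c_gold = y_gold − 0.146·k_gold ≈ 4.6188.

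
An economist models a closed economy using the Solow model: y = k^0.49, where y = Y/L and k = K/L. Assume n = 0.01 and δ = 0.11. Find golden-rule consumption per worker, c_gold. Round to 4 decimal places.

c_gold ≈ 1.9707

Break-even investment rate: n + δ = 0.01 + 0.11 = 0.12.
At the golden rule the marginal product of capital equals n+δ: 0.49·k^(0.49−1) = 0.12. Solving, k_gold = (0.49/0.12)^(1/0.51) ≈ 15.7786.
y_gold = 15.7786^0.49 ≈ 3.8641.
c_gold = y_gold − (n+δ)·k_gold = 3.8641 − 0.12·15.7786 ≈ 1.9707.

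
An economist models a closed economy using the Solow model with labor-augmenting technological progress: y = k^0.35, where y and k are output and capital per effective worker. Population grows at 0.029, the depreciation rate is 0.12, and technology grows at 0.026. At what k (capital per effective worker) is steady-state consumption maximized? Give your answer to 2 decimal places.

k_gold ≈ 2.90

Break-even investment rate: n + g + δ = 0.029 + 0.026 + 0.12 = 0.175.
Maximizing c = f(k) − (n+g+δ)·k gives f'(k) = n+g+δ, i.e. 0.35·k^(0.35−1) = 0.175, so k_gold = (0.35/0.175)^(1/0.65) ≈ 2.9048.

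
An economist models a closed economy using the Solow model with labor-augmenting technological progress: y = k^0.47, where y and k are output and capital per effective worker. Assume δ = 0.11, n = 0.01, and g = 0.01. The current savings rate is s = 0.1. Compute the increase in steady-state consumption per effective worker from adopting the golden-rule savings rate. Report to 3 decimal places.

The effective depreciation rate is n + g + δ = 0.01 + 0.01 + 0.11 = 0.13.
Current steady state (s = 0.1): k* = (0.1/0.13)^(1/0.53) ≈ 0.6096, y* = 0.6096^0.47 ≈ 0.7924, c* = (1−0.1)·0.7924 ≈ 0.7132.
Golden rule sets MPK = n+g+δ: 0.47·k^(0.47−1) = 0.13, so k_gold = (0.47/0.13)^(1/0.53) ≈ 11.3011.
y_gold = 11.3011^0.47 ≈ 3.1258, c_gold = y_gold − 0.13·k_gold ≈ 1.6567.
Gain: Δc = 1.6567 − 0.7132 ≈ 0.9435.

Δc ≈ 0.944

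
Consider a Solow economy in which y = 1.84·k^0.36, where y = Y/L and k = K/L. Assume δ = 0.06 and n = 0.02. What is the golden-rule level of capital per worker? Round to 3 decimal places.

k_gold ≈ 27.191

Capital per worker breaks even when investment replaces (n + δ)·k; here n + δ = 0.08.
Setting f'(k) = n+δ gives 0.36·1.84·k^(0.36−1) = 0.08, hence k_gold = (0.36·1.84/0.08)^(1/0.64) ≈ 27.1908.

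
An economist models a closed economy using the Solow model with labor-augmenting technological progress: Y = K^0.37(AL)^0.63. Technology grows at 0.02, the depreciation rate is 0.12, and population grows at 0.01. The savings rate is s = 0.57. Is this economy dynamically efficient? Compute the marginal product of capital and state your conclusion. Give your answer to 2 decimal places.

dynamically inefficient; MPK ≈ 0.10

Capital per effective worker breaks even when investment replaces (n + g + δ)·k; here n + g + δ = 0.15.
Steady-state k*: s·k^0.37 = 0.15·k gives k* = (0.57/0.15)^(1/0.63) ≈ 8.3232.
MPK = 0.37·8.3232^(-0.63) ≈ 0.0974.
MPK < n+g+δ = 0.15, so the economy is dynamically inefficient (over-saving).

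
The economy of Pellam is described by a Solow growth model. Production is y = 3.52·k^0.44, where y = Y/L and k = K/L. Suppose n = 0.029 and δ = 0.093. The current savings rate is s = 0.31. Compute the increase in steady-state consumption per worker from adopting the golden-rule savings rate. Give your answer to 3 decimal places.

The effective depreciation rate is n + δ = 0.029 + 0.093 = 0.122.
Current steady state (s = 0.31): k* = (0.31·3.52/0.122)^(1/0.56) ≈ 50.0249, y* = 3.52·50.0249^0.44 ≈ 19.6872, c* = (1−0.31)·19.6872 ≈ 13.5842.
Setting f'(k) = n+δ gives 0.44·3.52·k^(0.44−1) = 0.122, hence k_gold = (0.44·3.52/0.122)^(1/0.56) ≈ 93.4927.
y_gold = 3.52·93.4927^0.44 ≈ 25.9230, c_gold = y_gold − 0.122·k_gold ≈ 14.5169.
Gain: Δc = 14.5169 − 13.5842 ≈ 0.9327.

Δc ≈ 0.933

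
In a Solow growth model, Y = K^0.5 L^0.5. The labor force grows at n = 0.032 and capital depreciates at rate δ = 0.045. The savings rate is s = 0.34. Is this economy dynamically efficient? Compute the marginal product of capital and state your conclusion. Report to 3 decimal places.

Break-even investment rate: n + δ = 0.032 + 0.045 = 0.077.
Steady-state k*: s·k^0.5 = 0.077·k gives k* = (0.34/0.077)^(1/0.5) ≈ 19.4974.
MPK = 0.5·19.4974^(-0.5) ≈ 0.1132.
MPK > n+δ = 0.077, so the economy is dynamically efficient (under-saving).

dynamically efficient; MPK ≈ 0.113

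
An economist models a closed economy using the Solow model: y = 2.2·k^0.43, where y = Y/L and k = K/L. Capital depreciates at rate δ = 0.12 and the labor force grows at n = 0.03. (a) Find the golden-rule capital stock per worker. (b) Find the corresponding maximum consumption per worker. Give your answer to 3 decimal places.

Capital per worker breaks even when investment replaces (n + δ)·k; here n + δ = 0.15.
Maximizing c = f(k) − (n+δ)·k gives f'(k) = n+δ, i.e. 0.43·2.2·k^(0.43−1) = 0.15, so k_gold = (0.43·2.2/0.15)^(1/0.57) ≈ 25.3022.
y_gold = 2.2·25.3022^0.43 ≈ 8.8263; c_gold = y_gold − 0.15·k_gold ≈ 5.0310.

(a) k_gold ≈ 25.302; (b) c_gold ≈ 5.031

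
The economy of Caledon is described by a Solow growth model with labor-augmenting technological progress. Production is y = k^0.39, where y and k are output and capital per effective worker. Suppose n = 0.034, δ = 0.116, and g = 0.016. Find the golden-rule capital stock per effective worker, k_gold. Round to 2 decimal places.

The effective depreciation rate is n + g + δ = 0.034 + 0.016 + 0.116 = 0.166.
Maximizing c = f(k) − (n+g+δ)·k gives f'(k) = n+g+δ, i.e. 0.39·k^(0.39−1) = 0.166, so k_gold = (0.39/0.166)^(1/0.61) ≈ 4.0563.

k_gold ≈ 4.06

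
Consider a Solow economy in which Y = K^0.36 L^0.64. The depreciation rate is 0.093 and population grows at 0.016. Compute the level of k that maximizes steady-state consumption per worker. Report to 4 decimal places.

k_gold ≈ 6.4676

Capital per worker breaks even when investment replaces (n + δ)·k; here n + δ = 0.109.
Golden rule sets MPK = n+δ: 0.36·k^(0.36−1) = 0.109, so k_gold = (0.36/0.109)^(1/0.64) ≈ 6.4676.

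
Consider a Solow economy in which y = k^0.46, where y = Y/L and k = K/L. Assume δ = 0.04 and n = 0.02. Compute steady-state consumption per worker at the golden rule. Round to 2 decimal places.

c_gold ≈ 3.06

The effective depreciation rate is n + δ = 0.02 + 0.04 = 0.06.
Golden rule sets MPK = n+δ: 0.46·k^(0.46−1) = 0.06, so k_gold = (0.46/0.06)^(1/0.54) ≈ 43.4671.
y_gold = 43.4671^0.46 ≈ 5.6696.
c_gold = y_gold − (n+δ)·k_gold = 5.6696 − 0.06·43.4671 ≈ 3.0616.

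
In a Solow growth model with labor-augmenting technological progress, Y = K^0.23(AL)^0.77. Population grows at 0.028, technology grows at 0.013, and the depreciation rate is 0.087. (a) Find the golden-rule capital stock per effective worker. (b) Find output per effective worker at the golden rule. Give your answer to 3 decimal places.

(a) k_gold ≈ 2.141; (b) y_gold ≈ 1.191

Break-even investment rate: n + g + δ = 0.028 + 0.013 + 0.087 = 0.128.
Golden rule sets MPK = n+g+δ: 0.23·k^(0.23−1) = 0.128, so k_gold = (0.23/0.128)^(1/0.77) ≈ 2.1406.
y_gold = 2.1406^0.23 ≈ 1.1913.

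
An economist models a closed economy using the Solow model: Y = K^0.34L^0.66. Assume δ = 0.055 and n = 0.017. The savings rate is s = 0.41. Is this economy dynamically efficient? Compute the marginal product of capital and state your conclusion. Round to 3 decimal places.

Capital per worker breaks even when investment replaces (n + δ)·k; here n + δ = 0.072.
Steady-state k*: s·k^0.34 = 0.072·k gives k* = (0.41/0.072)^(1/0.66) ≈ 13.9516.
MPK = 0.34·13.9516^(-0.66) ≈ 0.0597.
MPK < n+δ = 0.072, so the economy is dynamically inefficient (over-saving).

dynamically inefficient; MPK ≈ 0.060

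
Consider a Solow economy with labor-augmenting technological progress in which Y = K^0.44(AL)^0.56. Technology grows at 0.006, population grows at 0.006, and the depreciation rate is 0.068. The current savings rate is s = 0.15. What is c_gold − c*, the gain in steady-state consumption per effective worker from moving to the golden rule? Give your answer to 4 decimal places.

Break-even investment rate: n + g + δ = 0.006 + 0.006 + 0.068 = 0.08.
Current steady state (s = 0.15): k* = (0.15/0.08)^(1/0.56) ≈ 3.0726, y* = 3.0726^0.44 ≈ 1.6387, c* = (1−0.15)·1.6387 ≈ 1.3929.
At the golden rule the marginal product of capital equals n+g+δ: 0.44·k^(0.44−1) = 0.08. Solving, k_gold = (0.44/0.08)^(1/0.56) ≈ 20.9931.
y_gold = 20.9931^0.44 ≈ 3.8169, c_gold = y_gold − 0.08·k_gold ≈ 2.1375.
Gain: Δc = 2.1375 − 1.3929 ≈ 0.7446.

Δc ≈ 0.7446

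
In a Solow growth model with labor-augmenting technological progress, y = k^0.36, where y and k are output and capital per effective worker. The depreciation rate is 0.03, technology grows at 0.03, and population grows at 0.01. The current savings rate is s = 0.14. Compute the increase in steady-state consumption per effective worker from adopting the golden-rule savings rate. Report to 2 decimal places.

Δc ≈ 0.34

Break-even investment rate: n + g + δ = 0.01 + 0.03 + 0.03 = 0.07.
Current steady state (s = 0.14): k* = (0.14/0.07)^(1/0.64) ≈ 2.9537, y* = 2.9537^0.36 ≈ 1.4768, c* = (1−0.14)·1.4768 ≈ 1.2701.
Setting f'(k) = n+g+δ gives 0.36·k^(0.36−1) = 0.07, hence k_gold = (0.36/0.07)^(1/0.64) ≈ 12.9198.
y_gold = 12.9198^0.36 ≈ 2.5122, c_gold = y_gold − 0.07·k_gold ≈ 1.6078.
Gain: Δc = 1.6078 − 1.2701 ≈ 0.3377.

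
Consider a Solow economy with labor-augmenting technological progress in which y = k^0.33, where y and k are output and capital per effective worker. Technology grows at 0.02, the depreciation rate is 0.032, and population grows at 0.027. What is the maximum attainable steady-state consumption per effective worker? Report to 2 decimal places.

The effective depreciation rate is n + g + δ = 0.027 + 0.02 + 0.032 = 0.079.
Golden rule sets MPK = n+g+δ: 0.33·k^(0.33−1) = 0.079, so k_gold = (0.33/0.079)^(1/0.67) ≈ 8.4469.
y_gold = 8.4469^0.33 ≈ 2.0221.
c_gold = y_gold − (n+g+δ)·k_gold = 2.0221 − 0.079·8.4469 ≈ 1.3548.

c_gold ≈ 1.35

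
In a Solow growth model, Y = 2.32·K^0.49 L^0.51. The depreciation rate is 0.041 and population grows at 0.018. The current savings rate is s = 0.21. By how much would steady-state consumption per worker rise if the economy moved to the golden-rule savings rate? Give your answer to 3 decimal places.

n + δ = 0.018 + 0.041 = 0.059.
Current steady state (s = 0.21): k* = (0.21·2.32/0.059)^(1/0.51) ≈ 62.7705, y* = 2.32·62.7705^0.49 ≈ 17.6355, c* = (1−0.21)·17.6355 ≈ 13.9321.
Maximizing c = f(k) − (n+δ)·k gives f'(k) = n+δ, i.e. 0.49·2.32·k^(0.49−1) = 0.059, so k_gold = (0.49·2.32/0.059)^(1/0.51) ≈ 330.5815.
y_gold = 2.32·330.5815^0.49 ≈ 39.8047, c_gold = y_gold − 0.059·k_gold ≈ 20.3004.
Gain: Δc = 20.3004 − 13.9321 ≈ 6.3683.

Δc ≈ 6.368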